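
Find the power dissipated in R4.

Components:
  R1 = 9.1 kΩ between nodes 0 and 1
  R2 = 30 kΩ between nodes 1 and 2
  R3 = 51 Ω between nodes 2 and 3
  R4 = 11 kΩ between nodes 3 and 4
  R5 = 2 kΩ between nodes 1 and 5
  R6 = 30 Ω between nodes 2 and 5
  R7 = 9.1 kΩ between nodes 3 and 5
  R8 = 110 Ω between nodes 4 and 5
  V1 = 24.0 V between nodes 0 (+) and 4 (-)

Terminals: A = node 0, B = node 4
Nodal analysis, taking node 4 as the 0 V reference.
Source V1 fixes V_0 = 24 V.
KCL at each unknown node (sum of currents leaving = 0; resistances in Ω):
  Node 1: (V_1 - 24)/9100 + (V_1 - V_2)/30000 + (V_1 - V_5)/2000 = 0
  Node 2: (V_2 - V_1)/30000 + (V_2 - V_3)/51 + (V_2 - V_5)/30 = 0
  Node 3: (V_3 - V_2)/51 + (V_3 - 0)/11000 + (V_3 - V_5)/9100 = 0
  Node 5: (V_5 - V_1)/2000 + (V_5 - V_2)/30 + (V_5 - V_3)/9100 + (V_5 - 0)/110 = 0
Collecting terms (coefficients in siemens):
  0.0006432·V_1 - 0.00003333·V_2 - 0.0005·V_5 = 0.002637
  0.05297·V_2 - 0.00003333·V_1 - 0.01961·V_3 - 0.03333·V_5 = 0
  0.01981·V_3 - 0.01961·V_2 - 0.0001099·V_5 = 0
  0.04303·V_5 - 0.0005·V_1 - 0.03333·V_2 - 0.0001099·V_3 = 0
Solving these 4 simultaneous equations (Gaussian elimination) gives:
  V_1 = 4.296 V, V_2 = 0.2392 V, V_3 = 0.2381 V, V_5 = 0.2358 V
I_R4 = (V_3 - V_4)/R4 = (0.2381 - 0)/11000 = 0.00002164 A
P_R4 = I_R4² × R4 = (0.00002164)² × 11000 = 0.000005153 W

Final answer: 5.153e-06 W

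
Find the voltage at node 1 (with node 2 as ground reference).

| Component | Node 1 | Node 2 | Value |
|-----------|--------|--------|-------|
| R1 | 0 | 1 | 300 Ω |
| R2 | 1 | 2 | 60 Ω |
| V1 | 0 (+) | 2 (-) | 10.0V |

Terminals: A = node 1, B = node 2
Nodal analysis, taking node 2 as the 0 V reference.
Source V1 fixes V_0 = 10 V.
KCL at each unknown node (sum of currents leaving = 0; resistances in Ω):
  Node 1: (V_1 - 10)/300 + (V_1 - 0)/60 = 0
Collecting terms: 0.02 × V_1 = 0.03333  =>  V_1 = 1.667 V
The requested potential is V_1 = 1.667 V.

Final answer: V_1 = 1.667 V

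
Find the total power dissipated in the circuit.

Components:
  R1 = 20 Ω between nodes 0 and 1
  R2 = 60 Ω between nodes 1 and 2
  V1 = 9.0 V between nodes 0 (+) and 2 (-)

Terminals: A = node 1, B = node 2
Nodal analysis, taking node 2 as the 0 V reference.
Source V1 fixes V_0 = 9 V.
KCL at each unknown node (sum of currents leaving = 0; resistances in Ω):
  Node 1: (V_1 - 9)/20 + (V_1 - 0)/60 = 0
Collecting terms: 0.06667 × V_1 = 0.45  =>  V_1 = 6.75 V
Power in each resistor, P = (ΔV)²/R:
  P_R1 = (9 - 6.75)²/20 = 0.2531 W
  P_R2 = (6.75 - 0)²/60 = 0.7594 W
P_total = P_R1 + P_R2 = 1.012 W

Final answer: 1.012 W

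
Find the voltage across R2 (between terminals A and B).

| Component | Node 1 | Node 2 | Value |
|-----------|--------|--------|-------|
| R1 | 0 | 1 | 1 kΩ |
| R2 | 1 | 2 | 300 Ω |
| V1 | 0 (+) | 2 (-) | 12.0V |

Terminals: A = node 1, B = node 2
R1 and R2 are in series across V1 (node 0 → node 1 → node 2), and the output A–B is taken across R2, so this is a voltage divider.
Series current: I = V1/(R1 + R2) = 12/(1000 + 300) = 12/1300 = 0.009231 A
V_R2 = I × R2 = V1 × R2/(R1 + R2) = 12 × 300/1300 = 2.769 V

Final answer: 2.769 V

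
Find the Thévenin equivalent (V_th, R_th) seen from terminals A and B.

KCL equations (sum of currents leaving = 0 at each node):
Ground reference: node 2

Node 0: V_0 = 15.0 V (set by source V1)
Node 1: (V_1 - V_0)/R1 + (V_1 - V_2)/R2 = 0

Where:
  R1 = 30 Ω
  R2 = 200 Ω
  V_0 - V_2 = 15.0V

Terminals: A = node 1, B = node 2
Step 1 — V_th is the open-circuit voltage V_A - V_B (nothing connected across the terminals).
Nodal analysis, taking node 2 as the 0 V reference.
Source V1 fixes V_0 = 15 V.
KCL at each unknown node (sum of currents leaving = 0; resistances in Ω):
  Node 1: (V_1 - 15)/30 + (V_1 - 0)/200 = 0
Collecting terms: 0.03833 × V_1 = 0.5  =>  V_1 = 13.04 V
V_th = V_1 - V_2 = 13.04 - 0 = 13.04 V
Step 2 — R_th: zero the source — replace V1 by a short circuit (node 2 merges into node 0) — and find the resistance seen between A (node 1) and B (node 0).
Reduce the network between node 1 (A) and node 0 (B) by series/parallel combination:
  Rp1 = R1 ‖ R2 (parallel, both between nodes 0 and 1) = 1/(1/30 + 1/200) = 26.09 Ω
R_th = 26.09 Ω

Final answer: V_th = 13.04 V, R_th = 26.09 Ω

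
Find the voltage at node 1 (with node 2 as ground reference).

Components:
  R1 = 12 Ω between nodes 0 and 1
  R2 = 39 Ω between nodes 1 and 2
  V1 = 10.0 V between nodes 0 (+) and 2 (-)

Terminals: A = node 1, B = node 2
Nodal analysis, taking node 2 as the 0 V reference.
Source V1 fixes V_0 = 10 V.
KCL at each unknown node (sum of currents leaving = 0; resistances in Ω):
  Node 1: (V_1 - 10)/12 + (V_1 - 0)/39 = 0
Collecting terms: 0.109 × V_1 = 0.8333  =>  V_1 = 7.647 V
The requested potential is V_1 = 7.647 V.

Final answer: V_1 = 7.647 V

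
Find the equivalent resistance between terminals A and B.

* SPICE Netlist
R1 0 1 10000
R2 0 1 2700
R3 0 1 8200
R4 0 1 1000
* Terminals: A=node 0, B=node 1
Reduce the network between node 0 (A) and node 1 (B) by series/parallel combination:
  Rp1 = R1 ‖ R2 ‖ R3 ‖ R4 (parallel, all between nodes 0 and 1) = 1/(1/10000 + 1/2700 + 1/8200 + 1/1000) = 628 Ω
R_eq = 628 Ω

Final answer: 628 Ω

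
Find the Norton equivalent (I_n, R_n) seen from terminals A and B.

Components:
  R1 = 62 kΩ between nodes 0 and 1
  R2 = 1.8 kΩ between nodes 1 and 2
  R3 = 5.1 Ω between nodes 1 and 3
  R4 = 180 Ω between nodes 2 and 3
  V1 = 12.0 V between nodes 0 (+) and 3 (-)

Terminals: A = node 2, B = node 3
Find the Thévenin equivalent first; then I_n = V_th/R_th and R_n = R_th.
Step 1 — V_th is the open-circuit voltage V_A - V_B (nothing connected across the terminals).
Nodal analysis, taking node 3 as the 0 V reference.
Source V1 fixes V_0 = 12 V.
KCL at each unknown node (sum of currents leaving = 0; resistances in Ω):
  Node 1: (V_1 - 12)/62000 + (V_1 - V_2)/1800 + (V_1 - 0)/5.1 = 0
  Node 2: (V_2 - V_1)/1800 + (V_2 - 0)/180 = 0
Collecting terms (coefficients in siemens):
  0.1967·V_1 - 0.0005556·V_2 = 0.0001935
  0.006111·V_2 - 0.0005556·V_1 = 0
Determinant D = (0.1967)(0.006111) - (-0.0005556)(-0.0005556) = 0.001201
V_1 = [(0.0001935)(0.006111) - (-0.0005556)(0)]/D = 0.0009845 V
V_2 = [(0.1967)(0) - (0.0001935)(-0.0005556)]/D = 0.0000895 V
V_th = V_2 - V_3 = 0.0000895 - 0 = 0.0000895 V
Step 2 — R_th: zero the source — replace V1 by a short circuit (node 3 merges into node 0) — and find the resistance seen between A (node 2) and B (node 0).
Reduce the network between node 2 (A) and node 0 (B) by series/parallel combination:
  Rp1 = R1 ‖ R3 (parallel, both between nodes 0 and 1) = 1/(1/62000 + 1/5.1) = 5.1 Ω
  Rs1 = R2 + Rp1 (series, joined only at node 1) = 1800 + 5.1 = 1805 Ω
  Rp2 = R4 ‖ Rs1 (parallel, both between nodes 0 and 2) = 1/(1/180 + 1/1805) = 163.7 Ω
R_th = 163.7 Ω
I_n = V_th/R_th = 0.0000895/163.7 = 0.0000005468 A, and R_n = R_th = 163.7 Ω

Final answer: I_n = 5.468e-07 A, R_n = 163.7 Ω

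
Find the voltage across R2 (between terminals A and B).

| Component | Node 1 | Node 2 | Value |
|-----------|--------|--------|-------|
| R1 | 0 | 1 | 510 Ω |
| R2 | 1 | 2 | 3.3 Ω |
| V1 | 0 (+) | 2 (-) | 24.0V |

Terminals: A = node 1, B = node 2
R1 and R2 are in series across V1 (node 0 → node 1 → node 2), and the output A–B is taken across R2, so this is a voltage divider.
Series current: I = V1/(R1 + R2) = 24/(510 + 3.3) = 24/513.3 = 0.04676 A
V_R2 = I × R2 = V1 × R2/(R1 + R2) = 24 × 3.3/513.3 = 0.1543 V

Final answer: 0.1543 V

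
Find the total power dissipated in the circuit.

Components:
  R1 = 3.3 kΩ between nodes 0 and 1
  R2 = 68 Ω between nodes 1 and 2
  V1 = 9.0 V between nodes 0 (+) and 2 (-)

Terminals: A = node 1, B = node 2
Nodal analysis, taking node 2 as the 0 V reference.
Source V1 fixes V_0 = 9 V.
KCL at each unknown node (sum of currents leaving = 0; resistances in Ω):
  Node 1: (V_1 - 9)/3300 + (V_1 - 0)/68 = 0
Collecting terms: 0.01501 × V_1 = 0.002727  =>  V_1 = 0.1817 V
Power in each resistor, P = (ΔV)²/R:
  P_R1 = (9 - 0.1817)²/3300 = 0.02356 W
  P_R2 = (0.1817 - 0)²/68 = 0.0004856 W
P_total = P_R1 + P_R2 = 0.02405 W

Final answer: 0.02405 W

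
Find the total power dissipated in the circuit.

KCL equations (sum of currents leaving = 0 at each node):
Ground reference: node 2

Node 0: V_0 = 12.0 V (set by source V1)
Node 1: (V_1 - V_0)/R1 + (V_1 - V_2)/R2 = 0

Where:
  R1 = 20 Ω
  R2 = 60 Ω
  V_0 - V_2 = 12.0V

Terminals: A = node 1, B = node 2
Nodal analysis, taking node 2 as the 0 V reference.
Source V1 fixes V_0 = 12 V.
KCL at each unknown node (sum of currents leaving = 0; resistances in Ω):
  Node 1: (V_1 - 12)/20 + (V_1 - 0)/60 = 0
Collecting terms: 0.06667 × V_1 = 0.6  =>  V_1 = 9 V
Power in each resistor, P = (ΔV)²/R:
  P_R1 = (12 - 9)²/20 = 0.45 W
  P_R2 = (9 - 0)²/60 = 1.35 W
P_total = P_R1 + P_R2 = 1.8 W

Final answer: 1.8 W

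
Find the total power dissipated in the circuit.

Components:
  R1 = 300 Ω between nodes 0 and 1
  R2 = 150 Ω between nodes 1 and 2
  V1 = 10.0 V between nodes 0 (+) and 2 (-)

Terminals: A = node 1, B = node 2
Nodal analysis, taking node 2 as the 0 V reference.
Source V1 fixes V_0 = 10 V.
KCL at each unknown node (sum of currents leaving = 0; resistances in Ω):
  Node 1: (V_1 - 10)/300 + (V_1 - 0)/150 = 0
Collecting terms: 0.01 × V_1 = 0.03333  =>  V_1 = 3.333 V
Power in each resistor, P = (ΔV)²/R:
  P_R1 = (10 - 3.333)²/300 = 0.1481 W
  P_R2 = (3.333 - 0)²/150 = 0.07407 W
P_total = P_R1 + P_R2 = 0.2222 W

Final answer: 0.2222 W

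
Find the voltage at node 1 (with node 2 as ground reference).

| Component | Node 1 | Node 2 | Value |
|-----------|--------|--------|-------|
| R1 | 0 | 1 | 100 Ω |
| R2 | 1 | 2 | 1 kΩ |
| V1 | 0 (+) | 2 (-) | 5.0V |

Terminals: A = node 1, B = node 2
Nodal analysis, taking node 2 as the 0 V reference.
Source V1 fixes V_0 = 5 V.
KCL at each unknown node (sum of currents leaving = 0; resistances in Ω):
  Node 1: (V_1 - 5)/100 + (V_1 - 0)/1000 = 0
Collecting terms: 0.011 × V_1 = 0.05  =>  V_1 = 4.545 V
The requested potential is V_1 = 4.545 V.

Final answer: V_1 = 4.545 V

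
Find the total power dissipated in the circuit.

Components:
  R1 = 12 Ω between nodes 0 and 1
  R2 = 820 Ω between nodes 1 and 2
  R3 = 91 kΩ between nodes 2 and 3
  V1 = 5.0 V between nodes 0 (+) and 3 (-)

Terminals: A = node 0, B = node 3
Nodal analysis, taking node 3 as the 0 V reference.
Source V1 fixes V_0 = 5 V.
KCL at each unknown node (sum of currents leaving = 0; resistances in Ω):
  Node 1: (V_1 - 5)/12 + (V_1 - V_2)/820 = 0
  Node 2: (V_2 - V_1)/820 + (V_2 - 0)/91000 = 0
Collecting terms (coefficients in siemens):
  0.08455·V_1 - 0.00122·V_2 = 0.4167
  0.001231·V_2 - 0.00122·V_1 = 0
Determinant D = (0.08455)(0.001231) - (-0.00122)(-0.00122) = 0.0001026
V_1 = [(0.4167)(0.001231) - (-0.00122)(0)]/D = 4.999 V
V_2 = [(0.08455)(0) - (0.4167)(-0.00122)]/D = 4.955 V
Power in each resistor, P = (ΔV)²/R:
  P_R1 = (5 - 4.999)²/12 = 0.00000003557 W
  P_R2 = (4.999 - 4.955)²/820 = 0.000002431 W
  P_R3 = (4.955 - 0)²/91000 = 0.0002698 W
P_total = P_R1 + P_R2 + P_R3 = 0.0002722 W

Final answer: 0.0002722 W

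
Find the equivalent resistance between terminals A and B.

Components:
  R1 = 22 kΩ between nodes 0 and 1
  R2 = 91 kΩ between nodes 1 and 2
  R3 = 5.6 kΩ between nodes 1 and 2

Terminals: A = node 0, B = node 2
Reduce the network between node 0 (A) and node 2 (B) by series/parallel combination:
  Rp1 = R2 ‖ R3 (parallel, both between nodes 1 and 2) = 1/(1/91000 + 1/5600) = 5275 Ω
  Rs1 = R1 + Rp1 (series, joined only at node 1) = 22000 + 5275 = 27280 Ω
R_eq = 27.28 kΩ

Final answer: 27.28 kΩ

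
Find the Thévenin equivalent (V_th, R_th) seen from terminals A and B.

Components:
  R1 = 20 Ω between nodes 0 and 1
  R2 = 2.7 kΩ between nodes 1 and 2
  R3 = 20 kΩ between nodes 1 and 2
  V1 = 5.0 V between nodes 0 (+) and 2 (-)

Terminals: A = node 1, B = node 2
Step 1 — V_th is the open-circuit voltage V_A - V_B (nothing connected across the terminals).
Nodal analysis, taking node 2 as the 0 V reference.
Source V1 fixes V_0 = 5 V.
KCL at each unknown node (sum of currents leaving = 0; resistances in Ω):
  Node 1: (V_1 - 5)/20 + (V_1 - 0)/2700 + (V_1 - 0)/20000 = 0
Collecting terms: 0.05042 × V_1 = 0.25  =>  V_1 = 4.958 V
V_th = V_1 - V_2 = 4.958 - 0 = 4.958 V
Step 2 — R_th: zero the source — replace V1 by a short circuit (node 2 merges into node 0) — and find the resistance seen between A (node 1) and B (node 0).
Reduce the network between node 1 (A) and node 0 (B) by series/parallel combination:
  Rp1 = R1 ‖ R2 ‖ R3 (parallel, all between nodes 0 and 1) = 1/(1/20 + 1/2700 + 1/20000) = 19.83 Ω
R_th = 19.83 Ω

Final answer: V_th = 4.958 V, R_th = 19.83 Ω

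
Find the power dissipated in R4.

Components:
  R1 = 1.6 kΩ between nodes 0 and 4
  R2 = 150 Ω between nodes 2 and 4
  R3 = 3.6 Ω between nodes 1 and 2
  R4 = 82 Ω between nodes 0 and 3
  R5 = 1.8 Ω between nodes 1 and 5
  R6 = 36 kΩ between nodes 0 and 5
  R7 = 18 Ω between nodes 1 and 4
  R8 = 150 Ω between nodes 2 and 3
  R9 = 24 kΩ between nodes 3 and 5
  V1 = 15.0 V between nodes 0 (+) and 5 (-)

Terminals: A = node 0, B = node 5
Nodal analysis, taking node 5 as the 0 V reference.
Source V1 fixes V_0 = 15 V.
KCL at each unknown node (sum of currents leaving = 0; resistances in Ω):
  Node 1: (V_1 - V_2)/3.6 + (V_1 - 0)/1.8 + (V_1 - V_4)/18 = 0
  Node 2: (V_2 - V_4)/150 + (V_2 - V_1)/3.6 + (V_2 - V_3)/150 = 0
  Node 3: (V_3 - 15)/82 + (V_3 - V_2)/150 + (V_3 - 0)/24000 = 0
  Node 4: (V_4 - 15)/1600 + (V_4 - V_2)/150 + (V_4 - V_1)/18 = 0
Collecting terms (coefficients in siemens):
  0.8889·V_1 - 0.2778·V_2 - 0.05556·V_4 = 0
  0.2911·V_2 - 0.2778·V_1 - 0.006667·V_3 - 0.006667·V_4 = 0
  0.0189·V_3 - 0.006667·V_2 = 0.1829
  0.06285·V_4 - 0.05556·V_1 - 0.006667·V_2 = 0.009375
Solving these 4 simultaneous equations (Gaussian elimination) gives:
  V_1 = 0.1299 V, V_2 = 0.3553 V, V_3 = 9.802 V, V_4 = 0.3017 V
I_R4 = (V_0 - V_3)/R4 = (15 - 9.802)/82 = 0.06339 A
P_R4 = I_R4² × R4 = (0.06339)² × 82 = 0.3295 W

Final answer: 0.3295 W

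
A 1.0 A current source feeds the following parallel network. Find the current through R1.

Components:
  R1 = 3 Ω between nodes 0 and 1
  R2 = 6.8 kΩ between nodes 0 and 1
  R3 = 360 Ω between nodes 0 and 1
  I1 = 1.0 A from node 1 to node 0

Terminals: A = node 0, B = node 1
All resistors sit directly between nodes 0 and 1, so they are in parallel and share one voltage V; the full source current 1 A splits among them.
1/R_par = 1/3 + 1/6800 + 1/360 = 0.3363 S  =>  R_par = 2.974 Ω
V = I × R_par = 1 × 2.974 = 2.974 V
I_R1 = V/R1 = 2.974/3 = 0.9913 A

Final answer: 0.9913 A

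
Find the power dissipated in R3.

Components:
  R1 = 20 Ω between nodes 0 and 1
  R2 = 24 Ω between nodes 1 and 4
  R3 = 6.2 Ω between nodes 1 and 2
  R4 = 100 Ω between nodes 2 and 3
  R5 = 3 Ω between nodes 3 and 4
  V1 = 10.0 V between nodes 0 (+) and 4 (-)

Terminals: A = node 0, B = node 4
Nodal analysis, taking node 4 as the 0 V reference.
Source V1 fixes V_0 = 10 V.
KCL at each unknown node (sum of currents leaving = 0; resistances in Ω):
  Node 1: (V_1 - 10)/20 + (V_1 - 0)/24 + (V_1 - V_2)/6.2 = 0
  Node 2: (V_2 - V_1)/6.2 + (V_2 - V_3)/100 = 0
  Node 3: (V_3 - V_2)/100 + (V_3 - 0)/3 = 0
Collecting terms (coefficients in siemens):
  0.253·V_1 - 0.1613·V_2 = 0.5
  0.1713·V_2 - 0.1613·V_1 - 0.01·V_3 = 0
  0.3433·V_3 - 0.01·V_2 = 0
Solving these 3 simultaneous equations (Gaussian elimination) gives:
  V_1 = 4.959 V, V_2 = 4.678 V, V_3 = 0.1362 V
I_R3 = (V_1 - V_2)/R3 = (4.959 - 4.678)/6.2 = 0.04541 A
P_R3 = I_R3² × R3 = (0.04541)² × 6.2 = 0.01279 W

Final answer: 0.01279 W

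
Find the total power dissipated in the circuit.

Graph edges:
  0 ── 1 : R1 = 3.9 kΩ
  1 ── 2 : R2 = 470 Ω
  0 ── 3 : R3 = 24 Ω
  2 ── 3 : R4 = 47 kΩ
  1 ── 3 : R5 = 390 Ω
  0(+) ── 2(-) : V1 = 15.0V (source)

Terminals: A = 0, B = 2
Nodal analysis, taking node 2 as the 0 V reference.
Source V1 fixes V_0 = 15 V.
KCL at each unknown node (sum of currents leaving = 0; resistances in Ω):
  Node 1: (V_1 - 15)/3900 + (V_1 - 0)/470 + (V_1 - V_3)/390 = 0
  Node 3: (V_3 - 15)/24 + (V_3 - 0)/47000 + (V_3 - V_1)/390 = 0
Collecting terms (coefficients in siemens):
  0.004948·V_1 - 0.002564·V_3 = 0.003846
  0.04425·V_3 - 0.002564·V_1 = 0.625
Determinant D = (0.004948)(0.04425) - (-0.002564)(-0.002564) = 0.0002124
V_1 = [(0.003846)(0.04425) - (-0.002564)(0.625)]/D = 8.347 V
V_3 = [(0.004948)(0.625) - (0.003846)(-0.002564)]/D = 14.61 V
Power in each resistor, P = (ΔV)²/R:
  P_R1 = (15 - 8.347)²/3900 = 0.01135 W
  P_R2 = (8.347 - 0)²/470 = 0.1482 W
  P_R3 = (15 - 14.61)²/24 = 0.006426 W
  P_R4 = (0 - 14.61)²/47000 = 0.00454 W
  P_R5 = (8.347 - 14.61)²/390 = 0.1005 W
P_total = P_R1 + P_R2 + P_R3 + P_R4 + P_R5 = 0.271 W

Final answer: 0.271 W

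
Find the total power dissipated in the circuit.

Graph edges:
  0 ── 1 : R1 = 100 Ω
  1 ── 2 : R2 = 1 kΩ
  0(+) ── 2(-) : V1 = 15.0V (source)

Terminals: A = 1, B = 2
Nodal analysis, taking node 2 as the 0 V reference.
Source V1 fixes V_0 = 15 V.
KCL at each unknown node (sum of currents leaving = 0; resistances in Ω):
  Node 1: (V_1 - 15)/100 + (V_1 - 0)/1000 = 0
Collecting terms: 0.011 × V_1 = 0.15  =>  V_1 = 13.64 V
Power in each resistor, P = (ΔV)²/R:
  P_R1 = (15 - 13.64)²/100 = 0.0186 W
  P_R2 = (13.64 - 0)²/1000 = 0.186 W
P_total = P_R1 + P_R2 = 0.2045 W

Final answer: 0.2045 W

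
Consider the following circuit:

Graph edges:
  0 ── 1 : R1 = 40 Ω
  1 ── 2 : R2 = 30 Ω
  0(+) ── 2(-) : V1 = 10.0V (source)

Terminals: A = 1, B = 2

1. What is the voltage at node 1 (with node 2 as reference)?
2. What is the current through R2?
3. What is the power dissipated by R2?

Nodal analysis, taking node 2 as the 0 V reference.
Source V1 fixes V_0 = 10 V.
KCL at each unknown node (sum of currents leaving = 0; resistances in Ω):
  Node 1: (V_1 - 10)/40 + (V_1 - 0)/30 = 0
Collecting terms: 0.05833 × V_1 = 0.25  =>  V_1 = 4.286 V
Part 1:
  Read off the nodal solution: V_1 = 4.286 V
Part 2:
  I_R2 = (V_1 - V_2)/R2 = (4.286 - 0)/30 = 0.1429 A
  Magnitude: I_R2 = 0.1429 A
Part 3:
  I_R2 = (V_1 - V_2)/R2 = (4.286 - 0)/30 = 0.1429 A
  P_R2 = I_R2² × R2 = (0.1429)² × 30 = 0.6122 W

Final answers:
1. V_1 = 4.286 V
2. I_R2 = 0.1429 A
3. P_R2 = 0.6122 W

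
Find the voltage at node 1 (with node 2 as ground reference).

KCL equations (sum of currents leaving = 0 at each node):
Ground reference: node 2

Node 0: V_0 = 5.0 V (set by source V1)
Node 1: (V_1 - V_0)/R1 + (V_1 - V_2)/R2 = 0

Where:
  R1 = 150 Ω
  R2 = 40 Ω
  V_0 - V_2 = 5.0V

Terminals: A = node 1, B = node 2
Nodal analysis, taking node 2 as the 0 V reference.
Source V1 fixes V_0 = 5 V.
KCL at each unknown node (sum of currents leaving = 0; resistances in Ω):
  Node 1: (V_1 - 5)/150 + (V_1 - 0)/40 = 0
Collecting terms: 0.03167 × V_1 = 0.03333  =>  V_1 = 1.053 V
The requested potential is V_1 = 1.053 V.

Final answer: V_1 = 1.053 V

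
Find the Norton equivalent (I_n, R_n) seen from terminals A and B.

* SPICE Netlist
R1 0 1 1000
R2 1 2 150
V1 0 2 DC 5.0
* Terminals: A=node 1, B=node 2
Find the Thévenin equivalent first; then I_n = V_th/R_th and R_n = R_th.
Step 1 — V_th is the open-circuit voltage V_A - V_B (nothing connected across the terminals).
Nodal analysis, taking node 2 as the 0 V reference.
Source V1 fixes V_0 = 5 V.
KCL at each unknown node (sum of currents leaving = 0; resistances in Ω):
  Node 1: (V_1 - 5)/1000 + (V_1 - 0)/150 = 0
Collecting terms: 0.007667 × V_1 = 0.005  =>  V_1 = 0.6522 V
V_th = V_1 - V_2 = 0.6522 - 0 = 0.6522 V
Step 2 — R_th: zero the source — replace V1 by a short circuit (node 2 merges into node 0) — and find the resistance seen between A (node 1) and B (node 0).
Reduce the network between node 1 (A) and node 0 (B) by series/parallel combination:
  Rp1 = R1 ‖ R2 (parallel, both between nodes 0 and 1) = 1/(1/1000 + 1/150) = 130.4 Ω
R_th = 130.4 Ω
I_n = V_th/R_th = 0.6522/130.4 = 0.005 A, and R_n = R_th = 130.4 Ω

Final answer: I_n = 0.005 A, R_n = 130.4 Ω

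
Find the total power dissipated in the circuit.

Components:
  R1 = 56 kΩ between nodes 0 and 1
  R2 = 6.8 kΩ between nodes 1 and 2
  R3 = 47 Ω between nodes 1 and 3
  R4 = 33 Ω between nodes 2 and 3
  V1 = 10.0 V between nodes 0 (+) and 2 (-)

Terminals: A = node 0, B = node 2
Nodal analysis, taking node 2 as the 0 V reference.
Source V1 fixes V_0 = 10 V.
KCL at each unknown node (sum of currents leaving = 0; resistances in Ω):
  Node 1: (V_1 - 10)/56000 + (V_1 - 0)/6800 + (V_1 - V_3)/47 = 0
  Node 3: (V_3 - V_1)/47 + (V_3 - 0)/33 = 0
Collecting terms (coefficients in siemens):
  0.02144·V_1 - 0.02128·V_3 = 0.0001786
  0.05158·V_3 - 0.02128·V_1 = 0
Determinant D = (0.02144)(0.05158) - (-0.02128)(-0.02128) = 0.0006533
V_1 = [(0.0001786)(0.05158) - (-0.02128)(0)]/D = 0.0141 V
V_3 = [(0.02144)(0) - (0.0001786)(-0.02128)]/D = 0.005816 V
Power in each resistor, P = (ΔV)²/R:
  P_R1 = (10 - 0.0141)²/56000 = 0.001781 W
  P_R2 = (0.0141 - 0)²/6800 = 0.00000002924 W
  P_R3 = (0.0141 - 0.005816)²/47 = 0.00000146 W
  P_R4 = (0 - 0.005816)²/33 = 0.000001025 W
P_total = P_R1 + P_R2 + P_R3 + P_R4 = 0.001783 W

Final answer: 0.001783 W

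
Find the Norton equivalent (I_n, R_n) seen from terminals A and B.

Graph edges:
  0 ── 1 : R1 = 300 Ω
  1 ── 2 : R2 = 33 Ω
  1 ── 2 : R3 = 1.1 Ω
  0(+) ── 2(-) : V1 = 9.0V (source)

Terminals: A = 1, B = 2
Find the Thévenin equivalent first; then I_n = V_th/R_th and R_n = R_th.
Step 1 — V_th is the open-circuit voltage V_A - V_B (nothing connected across the terminals).
Nodal analysis, taking node 2 as the 0 V reference.
Source V1 fixes V_0 = 9 V.
KCL at each unknown node (sum of currents leaving = 0; resistances in Ω):
  Node 1: (V_1 - 9)/300 + (V_1 - 0)/33 + (V_1 - 0)/1.1 = 0
Collecting terms: 0.9427 × V_1 = 0.03  =>  V_1 = 0.03182 V
V_th = V_1 - V_2 = 0.03182 - 0 = 0.03182 V
Step 2 — R_th: zero the source — replace V1 by a short circuit (node 2 merges into node 0) — and find the resistance seen between A (node 1) and B (node 0).
Reduce the network between node 1 (A) and node 0 (B) by series/parallel combination:
  Rp1 = R1 ‖ R2 ‖ R3 (parallel, all between nodes 0 and 1) = 1/(1/300 + 1/33 + 1/1.1) = 1.061 Ω
R_th = 1.061 Ω
I_n = V_th/R_th = 0.03182/1.061 = 0.03 A, and R_n = R_th = 1.061 Ω

Final answer: I_n = 0.03 A, R_n = 1.061 Ω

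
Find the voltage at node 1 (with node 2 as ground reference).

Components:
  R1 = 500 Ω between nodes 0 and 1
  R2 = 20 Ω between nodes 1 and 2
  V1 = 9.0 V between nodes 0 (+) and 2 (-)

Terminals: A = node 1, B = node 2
Nodal analysis, taking node 2 as the 0 V reference.
Source V1 fixes V_0 = 9 V.
KCL at each unknown node (sum of currents leaving = 0; resistances in Ω):
  Node 1: (V_1 - 9)/500 + (V_1 - 0)/20 = 0
Collecting terms: 0.052 × V_1 = 0.018  =>  V_1 = 0.3462 V
The requested potential is V_1 = 0.3462 V.

Final answer: V_1 = 0.3462 V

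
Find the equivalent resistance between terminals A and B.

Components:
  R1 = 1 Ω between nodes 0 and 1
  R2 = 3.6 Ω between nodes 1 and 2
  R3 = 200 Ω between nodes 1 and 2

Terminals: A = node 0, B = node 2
Reduce the network between node 0 (A) and node 2 (B) by series/parallel combination:
  Rp1 = R2 ‖ R3 (parallel, both between nodes 1 and 2) = 1/(1/3.6 + 1/200) = 3.536 Ω
  Rs1 = R1 + Rp1 (series, joined only at node 1) = 1 + 3.536 = 4.536 Ω
R_eq = 4.536 Ω

Final answer: 4.536 Ω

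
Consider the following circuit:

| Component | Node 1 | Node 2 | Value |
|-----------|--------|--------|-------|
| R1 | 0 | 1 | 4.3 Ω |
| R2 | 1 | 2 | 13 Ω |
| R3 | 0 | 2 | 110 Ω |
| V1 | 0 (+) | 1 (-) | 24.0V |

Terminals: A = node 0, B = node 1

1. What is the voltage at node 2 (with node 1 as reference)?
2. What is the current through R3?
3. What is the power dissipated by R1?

Nodal analysis, taking node 1 as the 0 V reference.
Source V1 fixes V_0 = 24 V.
KCL at each unknown node (sum of currents leaving = 0; resistances in Ω):
  Node 2: (V_2 - 0)/13 + (V_2 - 24)/110 = 0
Collecting terms: 0.08601 × V_2 = 0.2182  =>  V_2 = 2.537 V
Part 1:
  Read off the nodal solution: V_2 = 2.537 V
Part 2:
  I_R3 = (V_0 - V_2)/R3 = (24 - 2.537)/110 = 0.1951 A
  Magnitude: I_R3 = 0.1951 A
Part 3:
  I_R1 = (V_0 - V_1)/R1 = (24 - 0)/4.3 = 5.581 A
  P_R1 = I_R1² × R1 = (5.581)² × 4.3 = 134 W

Final answers:
1. V_2 = 2.537 V
2. I_R3 = 0.1951 A
3. P_R1 = 134 W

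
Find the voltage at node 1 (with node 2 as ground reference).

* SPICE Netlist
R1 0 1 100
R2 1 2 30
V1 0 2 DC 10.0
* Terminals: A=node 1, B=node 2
Nodal analysis, taking node 2 as the 0 V reference.
Source V1 fixes V_0 = 10 V.
KCL at each unknown node (sum of currents leaving = 0; resistances in Ω):
  Node 1: (V_1 - 10)/100 + (V_1 - 0)/30 = 0
Collecting terms: 0.04333 × V_1 = 0.1  =>  V_1 = 2.308 V
The requested potential is V_1 = 2.308 V.

Final answer: V_1 = 2.308 V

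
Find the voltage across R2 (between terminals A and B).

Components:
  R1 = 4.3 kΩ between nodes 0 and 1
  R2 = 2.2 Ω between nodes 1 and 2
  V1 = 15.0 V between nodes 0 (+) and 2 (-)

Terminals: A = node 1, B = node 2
R1 and R2 are in series across V1 (node 0 → node 1 → node 2), and the output A–B is taken across R2, so this is a voltage divider.
Series current: I = V1/(R1 + R2) = 15/(4300 + 2.2) = 15/4302 = 0.003487 A
V_R2 = I × R2 = V1 × R2/(R1 + R2) = 15 × 2.2/4302 = 0.00767 V

Final answer: 0.00767 V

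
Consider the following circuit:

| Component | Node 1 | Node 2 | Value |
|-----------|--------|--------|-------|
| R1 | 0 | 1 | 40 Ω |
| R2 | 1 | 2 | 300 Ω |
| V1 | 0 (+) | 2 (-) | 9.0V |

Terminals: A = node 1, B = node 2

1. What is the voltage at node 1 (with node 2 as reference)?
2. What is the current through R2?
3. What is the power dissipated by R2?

Nodal analysis, taking node 2 as the 0 V reference.
Source V1 fixes V_0 = 9 V.
KCL at each unknown node (sum of currents leaving = 0; resistances in Ω):
  Node 1: (V_1 - 9)/40 + (V_1 - 0)/300 = 0
Collecting terms: 0.02833 × V_1 = 0.225  =>  V_1 = 7.941 V
Part 1:
  Read off the nodal solution: V_1 = 7.941 V
Part 2:
  I_R2 = (V_1 - V_2)/R2 = (7.941 - 0)/300 = 0.02647 A
  Magnitude: I_R2 = 0.02647 A
Part 3:
  I_R2 = (V_1 - V_2)/R2 = (7.941 - 0)/300 = 0.02647 A
  P_R2 = I_R2² × R2 = (0.02647)² × 300 = 0.2102 W

Final answers:
1. V_1 = 7.941 V
2. I_R2 = 0.02647 A
3. P_R2 = 0.2102 W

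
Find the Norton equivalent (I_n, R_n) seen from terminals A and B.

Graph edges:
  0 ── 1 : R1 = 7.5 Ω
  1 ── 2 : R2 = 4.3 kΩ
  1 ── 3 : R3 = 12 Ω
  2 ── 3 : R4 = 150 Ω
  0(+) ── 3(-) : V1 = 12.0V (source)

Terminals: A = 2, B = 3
Find the Thévenin equivalent first; then I_n = V_th/R_th and R_n = R_th.
Step 1 — V_th is the open-circuit voltage V_A - V_B (nothing connected across the terminals).
Nodal analysis, taking node 3 as the 0 V reference.
Source V1 fixes V_0 = 12 V.
KCL at each unknown node (sum of currents leaving = 0; resistances in Ω):
  Node 1: (V_1 - 12)/7.5 + (V_1 - V_2)/4300 + (V_1 - 0)/12 = 0
  Node 2: (V_2 - V_1)/4300 + (V_2 - 0)/150 = 0
Collecting terms (coefficients in siemens):
  0.2169·V_1 - 0.0002326·V_2 = 1.6
  0.006899·V_2 - 0.0002326·V_1 = 0
Determinant D = (0.2169)(0.006899) - (-0.0002326)(-0.0002326) = 0.001496
V_1 = [(1.6)(0.006899) - (-0.0002326)(0)]/D = 7.377 V
V_2 = [(0.2169)(0) - (1.6)(-0.0002326)]/D = 0.2487 V
V_th = V_2 - V_3 = 0.2487 - 0 = 0.2487 V
Step 2 — R_th: zero the source — replace V1 by a short circuit (node 3 merges into node 0) — and find the resistance seen between A (node 2) and B (node 0).
Reduce the network between node 2 (A) and node 0 (B) by series/parallel combination:
  Rp1 = R1 ‖ R3 (parallel, both between nodes 0 and 1) = 1/(1/7.5 + 1/12) = 4.615 Ω
  Rs1 = R2 + Rp1 (series, joined only at node 1) = 4300 + 4.615 = 4305 Ω
  Rp2 = R4 ‖ Rs1 (parallel, both between nodes 0 and 2) = 1/(1/150 + 1/4305) = 144.9 Ω
R_th = 144.9 Ω
I_n = V_th/R_th = 0.2487/144.9 = 0.001716 A, and R_n = R_th = 144.9 Ω

Final answer: I_n = 0.001716 A, R_n = 144.9 Ω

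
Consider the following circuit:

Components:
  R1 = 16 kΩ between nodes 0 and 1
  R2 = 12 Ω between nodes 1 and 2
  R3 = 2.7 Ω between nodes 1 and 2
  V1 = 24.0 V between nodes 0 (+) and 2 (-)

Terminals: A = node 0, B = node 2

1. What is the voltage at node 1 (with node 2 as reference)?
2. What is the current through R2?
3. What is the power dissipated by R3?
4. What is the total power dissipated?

Nodal analysis, taking node 2 as the 0 V reference.
Source V1 fixes V_0 = 24 V.
KCL at each unknown node (sum of currents leaving = 0; resistances in Ω):
  Node 1: (V_1 - 24)/16000 + (V_1 - 0)/12 + (V_1 - 0)/2.7 = 0
Collecting terms: 0.4538 × V_1 = 0.0015  =>  V_1 = 0.003306 V
Part 1:
  Read off the nodal solution: V_1 = 0.003306 V
Part 2:
  I_R2 = (V_1 - V_2)/R2 = (0.003306 - 0)/12 = 0.0002755 A
  Magnitude: I_R2 = 0.0002755 A
Part 3:
  I_R3 = (V_1 - V_2)/R3 = (0.003306 - 0)/2.7 = 0.001224 A
  P_R3 = I_R3² × R3 = (0.001224)² × 2.7 = 0.000004047 W
Part 4:
  Power in each resistor, P = (ΔV)²/R:
    P_R1 = (24 - 0.003306)²/16000 = 0.03599 W
    P_R2 = (0.003306 - 0)²/12 = 0.0000009106 W
    P_R3 = (0.003306 - 0)²/2.7 = 0.000004047 W
  P_total = P_R1 + P_R2 + P_R3 = 0.036 W

Final answers:
1. V_1 = 0.003306 V
2. I_R2 = 0.0002755 A
3. P_R3 = 4.047e-06 W
4. P_total = 0.036 W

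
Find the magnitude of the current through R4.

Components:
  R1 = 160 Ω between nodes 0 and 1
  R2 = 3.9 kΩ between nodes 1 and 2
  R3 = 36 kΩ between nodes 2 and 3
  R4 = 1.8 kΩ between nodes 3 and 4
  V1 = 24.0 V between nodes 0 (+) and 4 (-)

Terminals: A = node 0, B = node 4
Nodal analysis, taking node 4 as the 0 V reference.
Source V1 fixes V_0 = 24 V.
KCL at each unknown node (sum of currents leaving = 0; resistances in Ω):
  Node 1: (V_1 - 24)/160 + (V_1 - V_2)/3900 = 0
  Node 2: (V_2 - V_1)/3900 + (V_2 - V_3)/36000 = 0
  Node 3: (V_3 - V_2)/36000 + (V_3 - 0)/1800 = 0
Collecting terms (coefficients in siemens):
  0.006506·V_1 - 0.0002564·V_2 = 0.15
  0.0002842·V_2 - 0.0002564·V_1 - 0.00002778·V_3 = 0
  0.0005833·V_3 - 0.00002778·V_2 = 0
Solving these 3 simultaneous equations (Gaussian elimination) gives:
  V_1 = 23.91 V, V_2 = 21.67 V, V_3 = 1.032 V
I_R4 = (V_3 - V_4)/R4 = (1.032 - 0)/1800 = 0.0005733 A
|I_R4| = 0.0005733 A

Final answer: |I_R4| = 0.0005733 A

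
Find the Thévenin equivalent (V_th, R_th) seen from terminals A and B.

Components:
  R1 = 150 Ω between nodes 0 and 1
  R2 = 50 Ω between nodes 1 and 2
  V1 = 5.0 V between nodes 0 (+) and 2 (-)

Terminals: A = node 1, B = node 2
Step 1 — V_th is the open-circuit voltage V_A - V_B (nothing connected across the terminals).
Nodal analysis, taking node 2 as the 0 V reference.
Source V1 fixes V_0 = 5 V.
KCL at each unknown node (sum of currents leaving = 0; resistances in Ω):
  Node 1: (V_1 - 5)/150 + (V_1 - 0)/50 = 0
Collecting terms: 0.02667 × V_1 = 0.03333  =>  V_1 = 1.25 V
V_th = V_1 - V_2 = 1.25 - 0 = 1.25 V
Step 2 — R_th: zero the source — replace V1 by a short circuit (node 2 merges into node 0) — and find the resistance seen between A (node 1) and B (node 0).
Reduce the network between node 1 (A) and node 0 (B) by series/parallel combination:
  Rp1 = R1 ‖ R2 (parallel, both between nodes 0 and 1) = 1/(1/150 + 1/50) = 37.5 Ω
R_th = 37.5 Ω

Final answer: V_th = 1.25 V, R_th = 37.5 Ω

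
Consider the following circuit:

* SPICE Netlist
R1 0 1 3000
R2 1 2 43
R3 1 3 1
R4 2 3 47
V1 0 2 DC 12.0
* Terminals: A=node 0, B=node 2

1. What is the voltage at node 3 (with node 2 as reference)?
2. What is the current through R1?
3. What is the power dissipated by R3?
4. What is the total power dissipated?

Nodal analysis, taking node 2 as the 0 V reference.
Source V1 fixes V_0 = 12 V.
KCL at each unknown node (sum of currents leaving = 0; resistances in Ω):
  Node 1: (V_1 - 12)/3000 + (V_1 - 0)/43 + (V_1 - V_3)/1 = 0
  Node 3: (V_3 - V_1)/1 + (V_3 - 0)/47 = 0
Collecting terms (coefficients in siemens):
  1.024·V_1 - 1·V_3 = 0.004
  1.021·V_3 - 1·V_1 = 0
Determinant D = (1.024)(1.021) - (-1)(-1) = 0.04537
V_1 = [(0.004)(1.021) - (-1)(0)]/D = 0.09004 V
V_3 = [(1.024)(0) - (0.004)(-1)]/D = 0.08817 V
Part 1:
  Read off the nodal solution: V_3 = 0.08817 V
Part 2:
  I_R1 = (V_0 - V_1)/R1 = (12 - 0.09004)/3000 = 0.00397 A
  Magnitude: I_R1 = 0.00397 A
Part 3:
  I_R3 = (V_1 - V_3)/R3 = (0.09004 - 0.08817)/1 = 0.001876 A
  P_R3 = I_R3² × R3 = (0.001876)² × 1 = 0.000003519 W
Part 4:
  Power in each resistor, P = (ΔV)²/R:
    P_R1 = (12 - 0.09004)²/3000 = 0.04728 W
    P_R2 = (0.09004 - 0)²/43 = 0.0001886 W
    P_R3 = (0.09004 - 0.08817)²/1 = 0.000003519 W
    P_R4 = (0 - 0.08817)²/47 = 0.0001654 W
  P_total = P_R1 + P_R2 + P_R3 + P_R4 = 0.04764 W

Final answers:
1. V_3 = 0.08817 V
2. I_R1 = 0.00397 A
3. P_R3 = 3.519e-06 W
4. P_total = 0.04764 W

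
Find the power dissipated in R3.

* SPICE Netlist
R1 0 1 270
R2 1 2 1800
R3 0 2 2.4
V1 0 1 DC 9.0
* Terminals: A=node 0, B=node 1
Nodal analysis, taking node 1 as the 0 V reference.
Source V1 fixes V_0 = 9 V.
KCL at each unknown node (sum of currents leaving = 0; resistances in Ω):
  Node 2: (V_2 - 0)/1800 + (V_2 - 9)/2.4 = 0
Collecting terms: 0.4172 × V_2 = 3.75  =>  V_2 = 8.988 V
I_R3 = (V_0 - V_2)/R3 = (9 - 8.988)/2.4 = 0.004993 A
P_R3 = I_R3² × R3 = (0.004993)² × 2.4 = 0.00005984 W

Final answer: 5.984e-05 W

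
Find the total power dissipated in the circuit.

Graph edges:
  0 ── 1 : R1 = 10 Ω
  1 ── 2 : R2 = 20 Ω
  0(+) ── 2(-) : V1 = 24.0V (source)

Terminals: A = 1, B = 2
Nodal analysis, taking node 2 as the 0 V reference.
Source V1 fixes V_0 = 24 V.
KCL at each unknown node (sum of currents leaving = 0; resistances in Ω):
  Node 1: (V_1 - 24)/10 + (V_1 - 0)/20 = 0
Collecting terms: 0.15 × V_1 = 2.4  =>  V_1 = 16 V
Power in each resistor, P = (ΔV)²/R:
  P_R1 = (24 - 16)²/10 = 6.4 W
  P_R2 = (16 - 0)²/20 = 12.8 W
P_total = P_R1 + P_R2 = 19.2 W

Final answer: 19.2 W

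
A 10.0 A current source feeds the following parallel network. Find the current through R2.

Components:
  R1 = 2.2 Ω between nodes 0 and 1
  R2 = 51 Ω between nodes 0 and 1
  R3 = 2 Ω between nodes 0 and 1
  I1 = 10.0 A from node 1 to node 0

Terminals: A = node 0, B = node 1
All resistors sit directly between nodes 0 and 1, so they are in parallel and share one voltage V; the full source current 10 A splits among them.
1/R_par = 1/2.2 + 1/51 + 1/2 = 0.9742 S  =>  R_par = 1.027 Ω
V = I × R_par = 10 × 1.027 = 10.27 V
I_R2 = V/R2 = 10.27/51 = 0.2013 A

Final answer: 0.2013 A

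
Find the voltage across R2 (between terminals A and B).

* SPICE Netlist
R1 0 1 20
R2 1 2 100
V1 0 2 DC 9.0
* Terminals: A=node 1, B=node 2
R1 and R2 are in series across V1 (node 0 → node 1 → node 2), and the output A–B is taken across R2, so this is a voltage divider.
Series current: I = V1/(R1 + R2) = 9/(20 + 100) = 9/120 = 0.075 A
V_R2 = I × R2 = V1 × R2/(R1 + R2) = 9 × 100/120 = 7.5 V

Final answer: 7.5 V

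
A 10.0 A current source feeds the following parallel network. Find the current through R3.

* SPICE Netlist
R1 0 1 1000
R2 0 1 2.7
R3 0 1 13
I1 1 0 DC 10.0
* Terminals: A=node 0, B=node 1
All resistors sit directly between nodes 0 and 1, so they are in parallel and share one voltage V; the full source current 10 A splits among them.
1/R_par = 1/1000 + 1/2.7 + 1/13 = 0.4483 S  =>  R_par = 2.231 Ω
V = I × R_par = 10 × 2.231 = 22.31 V
I_R3 = V/R3 = 22.31/13 = 1.716 A

Final answer: 1.716 A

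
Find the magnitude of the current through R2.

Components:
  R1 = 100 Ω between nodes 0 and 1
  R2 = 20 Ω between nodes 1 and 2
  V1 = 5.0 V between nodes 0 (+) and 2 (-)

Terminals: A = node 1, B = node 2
Nodal analysis, taking node 2 as the 0 V reference.
Source V1 fixes V_0 = 5 V.
KCL at each unknown node (sum of currents leaving = 0; resistances in Ω):
  Node 1: (V_1 - 5)/100 + (V_1 - 0)/20 = 0
Collecting terms: 0.06 × V_1 = 0.05  =>  V_1 = 0.8333 V
I_R2 = (V_1 - V_2)/R2 = (0.8333 - 0)/20 = 0.04167 A
|I_R2| = 0.04167 A

Final answer: |I_R2| = 0.04167 A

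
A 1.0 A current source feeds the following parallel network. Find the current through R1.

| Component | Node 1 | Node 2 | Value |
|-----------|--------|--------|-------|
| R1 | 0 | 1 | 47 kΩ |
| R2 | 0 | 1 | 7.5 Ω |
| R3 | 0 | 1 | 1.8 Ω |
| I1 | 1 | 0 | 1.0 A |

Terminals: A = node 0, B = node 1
All resistors sit directly between nodes 0 and 1, so they are in parallel and share one voltage V; the full source current 1 A splits among them.
1/R_par = 1/47000 + 1/7.5 + 1/1.8 = 0.6889 S  =>  R_par = 1.452 Ω
V = I × R_par = 1 × 1.452 = 1.452 V
I_R1 = V/R1 = 1.452/47000 = 0.00003088 A

Final answer: 3.088e-05 A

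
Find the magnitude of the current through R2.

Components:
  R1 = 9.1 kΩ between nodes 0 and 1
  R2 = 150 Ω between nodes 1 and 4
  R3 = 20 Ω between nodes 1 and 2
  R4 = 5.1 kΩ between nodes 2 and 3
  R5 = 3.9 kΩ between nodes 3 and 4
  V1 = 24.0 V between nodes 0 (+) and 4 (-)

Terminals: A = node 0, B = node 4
Nodal analysis, taking node 4 as the 0 V reference.
Source V1 fixes V_0 = 24 V.
KCL at each unknown node (sum of currents leaving = 0; resistances in Ω):
  Node 1: (V_1 - 24)/9100 + (V_1 - 0)/150 + (V_1 - V_2)/20 = 0
  Node 2: (V_2 - V_1)/20 + (V_2 - V_3)/5100 = 0
  Node 3: (V_3 - V_2)/5100 + (V_3 - 0)/3900 = 0
Collecting terms (coefficients in siemens):
  0.05678·V_1 - 0.05·V_2 = 0.002637
  0.0502·V_2 - 0.05·V_1 - 0.0001961·V_3 = 0
  0.0004525·V_3 - 0.0001961·V_2 = 0
Solving these 3 simultaneous equations (Gaussian elimination) gives:
  V_1 = 0.3829 V, V_2 = 0.3821 V, V_3 = 0.1656 V
I_R2 = (V_1 - V_4)/R2 = (0.3829 - 0)/150 = 0.002553 A
|I_R2| = 0.002553 A

Final answer: |I_R2| = 0.002553 A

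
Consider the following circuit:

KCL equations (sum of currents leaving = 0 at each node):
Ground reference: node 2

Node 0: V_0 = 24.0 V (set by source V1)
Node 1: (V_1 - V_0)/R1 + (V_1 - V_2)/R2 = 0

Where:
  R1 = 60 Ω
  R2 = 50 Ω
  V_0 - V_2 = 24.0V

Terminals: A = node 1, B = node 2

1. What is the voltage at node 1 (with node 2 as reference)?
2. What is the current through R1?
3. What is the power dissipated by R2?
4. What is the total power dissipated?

Nodal analysis, taking node 2 as the 0 V reference.
Source V1 fixes V_0 = 24 V.
KCL at each unknown node (sum of currents leaving = 0; resistances in Ω):
  Node 1: (V_1 - 24)/60 + (V_1 - 0)/50 = 0
Collecting terms: 0.03667 × V_1 = 0.4  =>  V_1 = 10.91 V
Part 1:
  Read off the nodal solution: V_1 = 10.91 V
Part 2:
  I_R1 = (V_0 - V_1)/R1 = (24 - 10.91)/60 = 0.2182 A
  Magnitude: I_R1 = 0.2182 A
Part 3:
  I_R2 = (V_1 - V_2)/R2 = (10.91 - 0)/50 = 0.2182 A
  P_R2 = I_R2² × R2 = (0.2182)² × 50 = 2.38 W
Part 4:
  Power in each resistor, P = (ΔV)²/R:
    P_R1 = (24 - 10.91)²/60 = 2.856 W
    P_R2 = (10.91 - 0)²/50 = 2.38 W
  P_total = P_R1 + P_R2 = 5.236 W

Final answers:
1. V_1 = 10.91 V
2. I_R1 = 0.2182 A
3. P_R2 = 2.38 W
4. P_total = 5.236 W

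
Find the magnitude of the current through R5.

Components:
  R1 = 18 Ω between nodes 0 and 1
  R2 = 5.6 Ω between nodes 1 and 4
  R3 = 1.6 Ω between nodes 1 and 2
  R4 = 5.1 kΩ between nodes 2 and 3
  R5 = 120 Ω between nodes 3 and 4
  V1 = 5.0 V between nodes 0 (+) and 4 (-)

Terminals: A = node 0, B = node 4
Nodal analysis, taking node 4 as the 0 V reference.
Source V1 fixes V_0 = 5 V.
KCL at each unknown node (sum of currents leaving = 0; resistances in Ω):
  Node 1: (V_1 - 5)/18 + (V_1 - 0)/5.6 + (V_1 - V_2)/1.6 = 0
  Node 2: (V_2 - V_1)/1.6 + (V_2 - V_3)/5100 = 0
  Node 3: (V_3 - V_2)/5100 + (V_3 - 0)/120 = 0
Collecting terms (coefficients in siemens):
  0.8591·V_1 - 0.625·V_2 = 0.2778
  0.6252·V_2 - 0.625·V_1 - 0.0001961·V_3 = 0
  0.008529·V_3 - 0.0001961·V_2 = 0
Solving these 3 simultaneous equations (Gaussian elimination) gives:
  V_1 = 1.185 V, V_2 = 1.185 V, V_3 = 0.02724 V
I_R5 = (V_3 - V_4)/R5 = (0.02724 - 0)/120 = 0.000227 A
|I_R5| = 0.000227 A

Final answer: |I_R5| = 0.000227 A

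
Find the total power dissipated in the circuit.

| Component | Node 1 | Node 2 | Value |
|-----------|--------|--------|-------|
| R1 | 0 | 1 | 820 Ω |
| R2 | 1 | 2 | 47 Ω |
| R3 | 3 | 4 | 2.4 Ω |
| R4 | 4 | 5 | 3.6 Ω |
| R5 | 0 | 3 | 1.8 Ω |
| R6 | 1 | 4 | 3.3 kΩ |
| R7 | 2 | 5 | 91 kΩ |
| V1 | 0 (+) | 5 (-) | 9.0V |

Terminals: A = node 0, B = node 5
Nodal analysis, taking node 5 as the 0 V reference.
Source V1 fixes V_0 = 9 V.
KCL at each unknown node (sum of currents leaving = 0; resistances in Ω):
  Node 1: (V_1 - 9)/820 + (V_1 - V_2)/47 + (V_1 - V_4)/3300 = 0
  Node 2: (V_2 - V_1)/47 + (V_2 - 0)/91000 = 0
  Node 3: (V_3 - V_4)/2.4 + (V_3 - 9)/1.8 = 0
  Node 4: (V_4 - V_3)/2.4 + (V_4 - 0)/3.6 + (V_4 - V_1)/3300 = 0
Collecting terms (coefficients in siemens):
  0.0228·V_1 - 0.02128·V_2 - 0.000303·V_4 = 0.01098
  0.02129·V_2 - 0.02128·V_1 = 0
  0.9722·V_3 - 0.4167·V_4 = 5
  0.6947·V_4 - 0.000303·V_1 - 0.4167·V_3 = 0
Solving these 4 simultaneous equations (Gaussian elimination) gives:
  V_1 = 7.978 V, V_2 = 7.974 V, V_3 = 6.924 V, V_4 = 4.156 V
Power in each resistor, P = (ΔV)²/R:
  P_R1 = (9 - 7.978)²/820 = 0.001273 W
  P_R2 = (7.978 - 7.974)²/47 = 0.0000003609 W
  P_R3 = (6.924 - 4.156)²/2.4 = 3.192 W
  P_R4 = (4.156 - 0)²/3.6 = 4.798 W
  P_R5 = (9 - 6.924)²/1.8 = 2.394 W
  P_R6 = (7.978 - 4.156)²/3300 = 0.004427 W
  P_R7 = (7.974 - 0)²/91000 = 0.0006988 W
P_total = P_R1 + P_R2 + P_R3 + P_R4 + P_R5 + P_R6 + P_R7 = 10.39 W

Final answer: 10.39 W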